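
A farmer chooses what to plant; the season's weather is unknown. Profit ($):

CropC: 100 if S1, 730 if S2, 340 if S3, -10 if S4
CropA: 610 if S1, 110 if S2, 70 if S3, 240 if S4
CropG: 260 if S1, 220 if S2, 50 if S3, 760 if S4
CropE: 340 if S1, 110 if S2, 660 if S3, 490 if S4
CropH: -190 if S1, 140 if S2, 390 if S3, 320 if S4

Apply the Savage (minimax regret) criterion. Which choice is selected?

Column bests: S1=610, S2=730, S3=660, S4=760.
CropC regrets: 510, 0, 320, 770 → max 770
CropA regrets: 0, 620, 590, 520 → max 620
CropG regrets: 350, 510, 610, 0 → max 610
CropE regrets: 270, 620, 0, 270 → max 620
CropH regrets: 800, 590, 270, 440 → max 800
Smallest max regret = 610 → CropG.

CropG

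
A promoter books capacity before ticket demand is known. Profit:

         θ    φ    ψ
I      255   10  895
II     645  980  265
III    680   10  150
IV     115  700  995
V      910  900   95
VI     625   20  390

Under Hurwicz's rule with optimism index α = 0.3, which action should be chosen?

I: 0.3·895 + 0.7·10 = 275.5
II: 0.3·980 + 0.7·265 = 479.5
III: 0.3·680 + 0.7·10 = 211
IV: 0.3·995 + 0.7·115 = 379
V: 0.3·910 + 0.7·95 = 339.5
VI: 0.3·625 + 0.7·20 = 201.5
Highest Hurwicz score = 479.5 → II.

II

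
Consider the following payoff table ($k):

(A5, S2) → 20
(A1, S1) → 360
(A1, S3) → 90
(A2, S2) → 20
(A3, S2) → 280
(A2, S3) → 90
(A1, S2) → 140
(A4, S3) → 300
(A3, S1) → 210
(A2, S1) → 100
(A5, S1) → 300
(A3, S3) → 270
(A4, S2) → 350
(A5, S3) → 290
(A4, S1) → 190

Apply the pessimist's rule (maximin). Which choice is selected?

A3

Row minima: A1=90, A2=20, A3=210, A4=190, A5=20
Best worst-case = 210 → A3.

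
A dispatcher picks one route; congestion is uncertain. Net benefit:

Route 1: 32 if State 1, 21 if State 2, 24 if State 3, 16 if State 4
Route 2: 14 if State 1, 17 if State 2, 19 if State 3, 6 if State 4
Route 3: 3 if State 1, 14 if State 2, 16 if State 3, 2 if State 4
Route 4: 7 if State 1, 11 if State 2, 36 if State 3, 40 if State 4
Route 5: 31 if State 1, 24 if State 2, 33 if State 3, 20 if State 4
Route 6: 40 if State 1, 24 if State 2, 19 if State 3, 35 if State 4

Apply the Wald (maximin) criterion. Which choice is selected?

Route 5

Row minima: Route 1=16, Route 2=6, Route 3=2, Route 4=7, Route 5=20, Route 6=19
Best worst-case = 20 → Route 5.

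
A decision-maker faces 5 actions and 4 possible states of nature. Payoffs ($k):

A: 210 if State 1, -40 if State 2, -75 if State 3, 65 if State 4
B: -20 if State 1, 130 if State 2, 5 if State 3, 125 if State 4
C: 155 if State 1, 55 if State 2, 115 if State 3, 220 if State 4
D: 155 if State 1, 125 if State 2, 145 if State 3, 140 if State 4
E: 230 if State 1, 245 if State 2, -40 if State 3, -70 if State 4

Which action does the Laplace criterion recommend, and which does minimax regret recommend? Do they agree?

Row averages: A=40, B=60, C=136.25, D=141.25, E=91.25
Highest average = 141.25 → D.
Column bests: State 1=230, State 2=245, State 3=145, State 4=220.
A regrets: 20, 285, 220, 155 → max 285
B regrets: 250, 115, 140, 95 → max 250
C regrets: 75, 190, 30, 0 → max 190
D regrets: 75, 120, 0, 80 → max 120
E regrets: 0, 0, 185, 290 → max 290
Smallest max regret = 120 → D.

laplace → D; minimax regret → D (agree)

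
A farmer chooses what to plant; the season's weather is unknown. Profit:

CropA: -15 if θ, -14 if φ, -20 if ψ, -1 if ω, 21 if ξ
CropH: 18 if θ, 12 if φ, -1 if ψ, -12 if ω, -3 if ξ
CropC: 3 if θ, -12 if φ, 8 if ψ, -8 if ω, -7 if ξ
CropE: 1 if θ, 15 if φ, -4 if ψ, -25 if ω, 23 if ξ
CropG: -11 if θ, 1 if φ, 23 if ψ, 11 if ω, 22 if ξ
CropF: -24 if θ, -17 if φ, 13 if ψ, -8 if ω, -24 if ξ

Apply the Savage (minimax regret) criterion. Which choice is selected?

Column bests: θ=18, φ=15, ψ=23, ω=11, ξ=23.
CropA regrets: 33, 29, 43, 12, 2 → max 43
CropH regrets: 0, 3, 24, 23, 26 → max 26
CropC regrets: 15, 27, 15, 19, 30 → max 30
CropE regrets: 17, 0, 27, 36, 0 → max 36
CropG regrets: 29, 14, 0, 0, 1 → max 29
CropF regrets: 42, 32, 10, 19, 47 → max 47
Smallest max regret = 26 → CropH.

CropH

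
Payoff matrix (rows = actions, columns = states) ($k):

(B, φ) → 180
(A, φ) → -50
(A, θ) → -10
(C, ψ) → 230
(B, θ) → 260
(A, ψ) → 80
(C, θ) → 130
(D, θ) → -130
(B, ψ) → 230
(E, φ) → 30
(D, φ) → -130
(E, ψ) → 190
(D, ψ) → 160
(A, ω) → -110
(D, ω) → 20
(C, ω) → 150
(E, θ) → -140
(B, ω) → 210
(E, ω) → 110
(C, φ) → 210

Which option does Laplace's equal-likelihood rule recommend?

Row averages: A=-22.5, B=220, C=180, D=-20, E=47.5
Highest average = 220 → B.

B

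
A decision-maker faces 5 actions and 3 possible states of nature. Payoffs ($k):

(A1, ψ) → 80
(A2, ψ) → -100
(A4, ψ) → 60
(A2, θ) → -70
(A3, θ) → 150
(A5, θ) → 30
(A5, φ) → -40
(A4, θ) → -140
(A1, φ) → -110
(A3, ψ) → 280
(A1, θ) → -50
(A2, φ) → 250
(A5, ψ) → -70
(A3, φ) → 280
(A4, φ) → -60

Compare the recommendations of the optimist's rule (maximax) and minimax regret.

maximax → A3; minimax regret → A3 (agree)

Row maxima: A1=80, A2=250, A3=280, A4=60, A5=30
Best best-case = 280 → A3.
Column bests: θ=150, φ=280, ψ=280.
A1 regrets: 200, 390, 200 → max 390
A2 regrets: 220, 30, 380 → max 380
A3 regrets: 0, 0, 0 → max 0
A4 regrets: 290, 340, 220 → max 340
A5 regrets: 120, 320, 350 → max 350
Smallest max regret = 0 → A3.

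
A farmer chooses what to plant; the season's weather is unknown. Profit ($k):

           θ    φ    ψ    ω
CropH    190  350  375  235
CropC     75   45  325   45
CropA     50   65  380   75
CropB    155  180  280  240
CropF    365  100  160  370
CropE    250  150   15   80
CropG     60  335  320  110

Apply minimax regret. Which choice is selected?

CropH

Column bests: θ=365, φ=350, ψ=380, ω=370.
CropH regrets: 175, 0, 5, 135 → max 175
CropC regrets: 290, 305, 55, 325 → max 325
CropA regrets: 315, 285, 0, 295 → max 315
CropB regrets: 210, 170, 100, 130 → max 210
CropF regrets: 0, 250, 220, 0 → max 250
CropE regrets: 115, 200, 365, 290 → max 365
CropG regrets: 305, 15, 60, 260 → max 305
Smallest max regret = 175 → CropH.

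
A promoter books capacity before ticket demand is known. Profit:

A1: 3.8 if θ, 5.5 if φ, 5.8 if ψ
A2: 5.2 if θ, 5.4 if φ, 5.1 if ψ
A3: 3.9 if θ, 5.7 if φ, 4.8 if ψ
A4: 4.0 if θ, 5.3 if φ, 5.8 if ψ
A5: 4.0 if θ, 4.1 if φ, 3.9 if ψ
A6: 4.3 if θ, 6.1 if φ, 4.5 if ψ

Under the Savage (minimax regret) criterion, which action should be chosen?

A2

Column bests: θ=5.2, φ=6.1, ψ=5.8.
A1 regrets: 1.4, 0.6, 0.0 → max 1.4
A2 regrets: 0.0, 0.7, 0.7 → max 0.7
A3 regrets: 1.3, 0.4, 1.0 → max 1.3
A4 regrets: 1.2, 0.8, 0.0 → max 1.2
A5 regrets: 1.2, 2.0, 1.9 → max 2.0
A6 regrets: 0.9, 0.0, 1.3 → max 1.3
Smallest max regret = 0.7 → A2.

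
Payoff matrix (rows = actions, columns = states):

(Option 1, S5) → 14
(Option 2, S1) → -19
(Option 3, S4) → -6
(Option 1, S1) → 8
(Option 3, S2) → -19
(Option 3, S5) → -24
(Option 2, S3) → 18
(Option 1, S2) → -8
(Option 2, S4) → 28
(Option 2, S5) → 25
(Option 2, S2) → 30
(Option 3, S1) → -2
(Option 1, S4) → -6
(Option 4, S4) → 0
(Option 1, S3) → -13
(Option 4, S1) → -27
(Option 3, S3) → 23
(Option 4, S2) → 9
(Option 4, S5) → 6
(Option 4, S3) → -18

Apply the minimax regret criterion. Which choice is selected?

Column bests: S1=8, S2=30, S3=23, S4=28, S5=25.
Option 1 regrets: 0, 38, 36, 34, 11 → max 38
Option 2 regrets: 27, 0, 5, 0, 0 → max 27
Option 3 regrets: 10, 49, 0, 34, 49 → max 49
Option 4 regrets: 35, 21, 41, 28, 19 → max 41
Smallest max regret = 27 → Option 2.

Option 2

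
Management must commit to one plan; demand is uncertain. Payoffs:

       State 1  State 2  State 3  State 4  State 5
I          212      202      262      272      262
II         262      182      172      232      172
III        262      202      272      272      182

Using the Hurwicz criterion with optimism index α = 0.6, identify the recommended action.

I

I: 0.6·272 + 0.4·202 = 244
II: 0.6·262 + 0.4·172 = 226
III: 0.6·272 + 0.4·182 = 236
Highest Hurwicz score = 244 → I.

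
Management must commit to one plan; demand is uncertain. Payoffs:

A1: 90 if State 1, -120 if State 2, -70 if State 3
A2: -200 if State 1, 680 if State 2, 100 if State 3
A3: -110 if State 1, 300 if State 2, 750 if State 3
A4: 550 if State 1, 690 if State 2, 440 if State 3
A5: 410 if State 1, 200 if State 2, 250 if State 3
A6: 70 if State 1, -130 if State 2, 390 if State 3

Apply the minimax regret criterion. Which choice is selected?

A4

Column bests: State 1=550, State 2=690, State 3=750.
A1 regrets: 460, 810, 820 → max 820
A2 regrets: 750, 10, 650 → max 750
A3 regrets: 660, 390, 0 → max 660
A4 regrets: 0, 0, 310 → max 310
A5 regrets: 140, 490, 500 → max 500
A6 regrets: 480, 820, 360 → max 820
Smallest max regret = 310 → A4.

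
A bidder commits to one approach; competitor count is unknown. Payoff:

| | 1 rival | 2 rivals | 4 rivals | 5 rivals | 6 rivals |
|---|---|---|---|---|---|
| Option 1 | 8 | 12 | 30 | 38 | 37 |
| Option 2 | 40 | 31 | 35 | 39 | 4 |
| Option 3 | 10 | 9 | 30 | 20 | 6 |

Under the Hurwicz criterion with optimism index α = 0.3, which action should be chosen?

Option 1: 0.3·38 + 0.7·8 = 17
Option 2: 0.3·40 + 0.7·4 = 14.8
Option 3: 0.3·30 + 0.7·6 = 13.2
Highest Hurwicz score = 17 → Option 1.

Option 1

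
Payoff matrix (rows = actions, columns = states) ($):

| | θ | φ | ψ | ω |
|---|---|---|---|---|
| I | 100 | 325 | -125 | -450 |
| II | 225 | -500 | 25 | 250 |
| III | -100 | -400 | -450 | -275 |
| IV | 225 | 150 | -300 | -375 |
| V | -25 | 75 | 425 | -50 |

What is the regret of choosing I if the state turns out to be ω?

700

Best payoff under ω is 250.
Regret = 250 − (-450) = 700.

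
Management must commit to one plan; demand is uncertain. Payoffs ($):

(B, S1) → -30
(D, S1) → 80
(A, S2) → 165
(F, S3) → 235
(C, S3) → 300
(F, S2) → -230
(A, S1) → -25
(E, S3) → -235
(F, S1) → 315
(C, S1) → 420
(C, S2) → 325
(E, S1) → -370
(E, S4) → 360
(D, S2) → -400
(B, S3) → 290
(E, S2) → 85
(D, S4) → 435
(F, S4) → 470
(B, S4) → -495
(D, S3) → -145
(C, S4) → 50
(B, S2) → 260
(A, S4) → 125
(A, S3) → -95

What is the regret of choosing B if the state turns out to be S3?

10

Best payoff under S3 is 300.
Regret = 300 − 290 = 10.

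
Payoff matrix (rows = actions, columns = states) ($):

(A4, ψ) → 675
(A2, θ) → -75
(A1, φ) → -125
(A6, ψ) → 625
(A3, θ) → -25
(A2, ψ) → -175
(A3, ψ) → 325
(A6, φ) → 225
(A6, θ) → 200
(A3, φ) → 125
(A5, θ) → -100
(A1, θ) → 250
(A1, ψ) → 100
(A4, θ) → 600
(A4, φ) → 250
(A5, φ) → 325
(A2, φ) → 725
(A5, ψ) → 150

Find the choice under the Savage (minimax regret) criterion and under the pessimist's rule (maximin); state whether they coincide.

minimax regret → A4; maximin → A4 (agree)

Column bests: θ=600, φ=725, ψ=675.
A1 regrets: 350, 850, 575 → max 850
A2 regrets: 675, 0, 850 → max 850
A3 regrets: 625, 600, 350 → max 625
A4 regrets: 0, 475, 0 → max 475
A5 regrets: 700, 400, 525 → max 700
A6 regrets: 400, 500, 50 → max 500
Smallest max regret = 475 → A4.
Row minima: A1=-125, A2=-175, A3=-25, A4=250, A5=-100, A6=200
Best worst-case = 250 → A4.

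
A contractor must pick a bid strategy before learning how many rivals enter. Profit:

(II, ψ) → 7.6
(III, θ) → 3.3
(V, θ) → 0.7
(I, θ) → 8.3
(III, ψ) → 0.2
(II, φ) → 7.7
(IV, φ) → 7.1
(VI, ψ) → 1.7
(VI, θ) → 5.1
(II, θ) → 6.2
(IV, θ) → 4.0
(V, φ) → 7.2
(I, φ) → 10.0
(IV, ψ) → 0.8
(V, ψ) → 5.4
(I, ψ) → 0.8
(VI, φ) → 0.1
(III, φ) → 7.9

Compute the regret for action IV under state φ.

2.9

Best payoff under φ is 10.0.
Regret = 10.0 − 7.1 = 2.9.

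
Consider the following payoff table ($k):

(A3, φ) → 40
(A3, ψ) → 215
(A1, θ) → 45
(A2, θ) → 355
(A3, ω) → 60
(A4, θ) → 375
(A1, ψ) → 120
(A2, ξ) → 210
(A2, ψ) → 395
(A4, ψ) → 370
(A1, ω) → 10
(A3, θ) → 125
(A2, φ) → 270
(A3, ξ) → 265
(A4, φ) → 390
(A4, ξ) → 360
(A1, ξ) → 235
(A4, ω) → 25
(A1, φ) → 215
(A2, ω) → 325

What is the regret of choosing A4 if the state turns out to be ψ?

Best payoff under ψ is 395.
Regret = 395 − 370 = 25.

25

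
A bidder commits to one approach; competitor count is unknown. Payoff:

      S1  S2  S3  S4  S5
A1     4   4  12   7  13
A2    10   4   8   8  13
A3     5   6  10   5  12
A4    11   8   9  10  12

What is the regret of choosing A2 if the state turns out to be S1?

Best payoff under S1 is 11.
Regret = 11 − 10 = 1.

1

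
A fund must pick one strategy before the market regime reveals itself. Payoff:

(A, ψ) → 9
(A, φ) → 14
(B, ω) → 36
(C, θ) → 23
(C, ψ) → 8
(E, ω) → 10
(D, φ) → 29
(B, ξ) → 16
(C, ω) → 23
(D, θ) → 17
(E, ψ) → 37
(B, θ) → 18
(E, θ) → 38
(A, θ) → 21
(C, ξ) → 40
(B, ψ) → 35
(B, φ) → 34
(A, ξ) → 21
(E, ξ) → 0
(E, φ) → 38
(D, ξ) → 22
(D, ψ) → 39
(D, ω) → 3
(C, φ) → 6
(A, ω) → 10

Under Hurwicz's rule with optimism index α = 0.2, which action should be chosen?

A: 0.2·21 + 0.8·9 = 11.4
B: 0.2·36 + 0.8·16 = 20
C: 0.2·40 + 0.8·6 = 12.8
D: 0.2·39 + 0.8·3 = 10.2
E: 0.2·38 + 0.8·0 = 7.6
Highest Hurwicz score = 20 → B.

B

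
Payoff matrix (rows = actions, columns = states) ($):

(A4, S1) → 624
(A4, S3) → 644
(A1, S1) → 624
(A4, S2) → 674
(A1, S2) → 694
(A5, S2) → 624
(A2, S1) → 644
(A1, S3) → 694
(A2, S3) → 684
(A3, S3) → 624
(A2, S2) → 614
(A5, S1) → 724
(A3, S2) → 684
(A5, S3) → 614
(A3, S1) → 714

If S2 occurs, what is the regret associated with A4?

20

Best payoff under S2 is 694.
Regret = 694 − 674 = 20.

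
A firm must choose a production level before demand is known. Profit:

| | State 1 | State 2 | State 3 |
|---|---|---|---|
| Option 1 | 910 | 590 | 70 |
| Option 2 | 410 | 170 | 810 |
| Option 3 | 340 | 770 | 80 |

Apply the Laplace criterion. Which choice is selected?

Row averages: Option 1=1570/3, Option 2=1390/3, Option 3=1190/3
Highest average = 1570/3 → Option 1.

Option 1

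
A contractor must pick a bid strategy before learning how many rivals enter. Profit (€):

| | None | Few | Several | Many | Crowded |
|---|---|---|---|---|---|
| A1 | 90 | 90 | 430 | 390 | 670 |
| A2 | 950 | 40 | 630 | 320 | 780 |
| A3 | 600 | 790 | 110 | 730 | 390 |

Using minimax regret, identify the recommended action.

A3

Column bests: None=950, Few=790, Several=630, Many=730, Crowded=780.
A1 regrets: 860, 700, 200, 340, 110 → max 860
A2 regrets: 0, 750, 0, 410, 0 → max 750
A3 regrets: 350, 0, 520, 0, 390 → max 520
Smallest max regret = 520 → A3.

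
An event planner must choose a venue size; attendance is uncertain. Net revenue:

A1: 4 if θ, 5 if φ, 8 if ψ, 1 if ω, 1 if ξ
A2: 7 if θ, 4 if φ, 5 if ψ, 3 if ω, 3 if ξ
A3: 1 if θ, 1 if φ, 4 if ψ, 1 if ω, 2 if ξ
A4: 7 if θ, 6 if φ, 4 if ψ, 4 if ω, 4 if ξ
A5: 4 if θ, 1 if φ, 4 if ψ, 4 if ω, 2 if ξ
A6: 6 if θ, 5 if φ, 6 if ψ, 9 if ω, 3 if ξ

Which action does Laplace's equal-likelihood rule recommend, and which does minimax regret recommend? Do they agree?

laplace → A6; minimax regret → A6 (agree)

Row averages: A1=3.8, A2=4.4, A3=1.8, A4=5, A5=3, A6=5.8
Highest average = 5.8 → A6.
Column bests: θ=7, φ=6, ψ=8, ω=9, ξ=4.
A1 regrets: 3, 1, 0, 8, 3 → max 8
A2 regrets: 0, 2, 3, 6, 1 → max 6
A3 regrets: 6, 5, 4, 8, 2 → max 8
A4 regrets: 0, 0, 4, 5, 0 → max 5
A5 regrets: 3, 5, 4, 5, 2 → max 5
A6 regrets: 1, 1, 2, 0, 1 → max 2
Smallest max regret = 2 → A6.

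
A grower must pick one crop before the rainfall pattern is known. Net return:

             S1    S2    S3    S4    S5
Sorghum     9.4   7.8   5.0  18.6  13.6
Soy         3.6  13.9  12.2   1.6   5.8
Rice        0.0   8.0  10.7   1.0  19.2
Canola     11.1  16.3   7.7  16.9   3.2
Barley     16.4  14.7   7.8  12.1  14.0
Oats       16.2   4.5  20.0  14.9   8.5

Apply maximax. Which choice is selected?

Row maxima: Sorghum=18.6, Soy=13.9, Rice=19.2, Canola=16.9, Barley=16.4, Oats=20.0
Best best-case = 20.0 → Oats.

Oats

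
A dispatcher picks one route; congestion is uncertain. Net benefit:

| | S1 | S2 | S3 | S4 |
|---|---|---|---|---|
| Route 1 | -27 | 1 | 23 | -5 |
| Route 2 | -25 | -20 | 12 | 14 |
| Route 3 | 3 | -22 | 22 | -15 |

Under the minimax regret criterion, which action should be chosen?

Route 2

Column bests: S1=3, S2=1, S3=23, S4=14.
Route 1 regrets: 30, 0, 0, 19 → max 30
Route 2 regrets: 28, 21, 11, 0 → max 28
Route 3 regrets: 0, 23, 1, 29 → max 29
Smallest max regret = 28 → Route 2.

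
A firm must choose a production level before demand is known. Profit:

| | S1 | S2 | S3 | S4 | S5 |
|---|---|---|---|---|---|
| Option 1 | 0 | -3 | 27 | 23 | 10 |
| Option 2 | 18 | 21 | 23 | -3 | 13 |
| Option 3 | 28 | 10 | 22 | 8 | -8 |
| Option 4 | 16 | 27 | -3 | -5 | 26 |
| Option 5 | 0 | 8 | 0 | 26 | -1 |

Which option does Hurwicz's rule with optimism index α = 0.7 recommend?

Option 1: 0.7·27 + 0.3·(-3) = 18
Option 2: 0.7·23 + 0.3·(-3) = 15.2
Option 3: 0.7·28 + 0.3·(-8) = 17.2
Option 4: 0.7·27 + 0.3·(-5) = 17.4
Option 5: 0.7·26 + 0.3·(-1) = 17.9
Highest Hurwicz score = 18 → Option 1.

Option 1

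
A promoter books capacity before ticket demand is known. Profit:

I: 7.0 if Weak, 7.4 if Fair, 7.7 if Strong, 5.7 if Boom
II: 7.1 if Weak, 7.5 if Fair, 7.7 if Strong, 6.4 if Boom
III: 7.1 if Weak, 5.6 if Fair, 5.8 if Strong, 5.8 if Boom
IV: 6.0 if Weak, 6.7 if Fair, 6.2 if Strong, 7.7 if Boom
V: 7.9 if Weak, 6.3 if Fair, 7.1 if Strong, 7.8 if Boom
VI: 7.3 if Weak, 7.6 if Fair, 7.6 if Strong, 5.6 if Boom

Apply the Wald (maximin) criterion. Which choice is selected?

II

Row minima: I=5.7, II=6.4, III=5.6, IV=6.0, V=6.3, VI=5.6
Best worst-case = 6.4 → II.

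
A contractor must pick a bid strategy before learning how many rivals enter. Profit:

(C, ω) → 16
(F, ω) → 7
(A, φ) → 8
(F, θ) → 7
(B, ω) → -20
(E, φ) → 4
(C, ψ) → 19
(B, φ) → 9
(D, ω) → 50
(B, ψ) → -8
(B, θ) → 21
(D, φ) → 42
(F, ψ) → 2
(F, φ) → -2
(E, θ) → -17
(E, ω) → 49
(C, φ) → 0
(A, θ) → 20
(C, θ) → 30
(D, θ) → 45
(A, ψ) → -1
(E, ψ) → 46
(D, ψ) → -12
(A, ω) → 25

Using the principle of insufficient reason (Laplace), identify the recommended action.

D

Row averages: A=13, B=0.5, C=16.25, D=31.25, E=20.5, F=3.5
Highest average = 31.25 → D.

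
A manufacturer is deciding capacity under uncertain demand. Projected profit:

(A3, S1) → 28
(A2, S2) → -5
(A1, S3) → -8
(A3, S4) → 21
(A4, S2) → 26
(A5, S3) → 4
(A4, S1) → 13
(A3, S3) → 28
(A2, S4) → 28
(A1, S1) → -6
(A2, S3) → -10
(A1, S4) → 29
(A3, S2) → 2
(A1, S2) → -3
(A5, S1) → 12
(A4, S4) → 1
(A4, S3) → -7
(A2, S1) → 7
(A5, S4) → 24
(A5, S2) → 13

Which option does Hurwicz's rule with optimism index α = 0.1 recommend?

A1: 0.1·29 + 0.9·(-8) = -4.3
A2: 0.1·28 + 0.9·(-10) = -6.2
A3: 0.1·28 + 0.9·2 = 4.6
A4: 0.1·26 + 0.9·(-7) = -3.7
A5: 0.1·24 + 0.9·4 = 6
Highest Hurwicz score = 6 → A5.

A5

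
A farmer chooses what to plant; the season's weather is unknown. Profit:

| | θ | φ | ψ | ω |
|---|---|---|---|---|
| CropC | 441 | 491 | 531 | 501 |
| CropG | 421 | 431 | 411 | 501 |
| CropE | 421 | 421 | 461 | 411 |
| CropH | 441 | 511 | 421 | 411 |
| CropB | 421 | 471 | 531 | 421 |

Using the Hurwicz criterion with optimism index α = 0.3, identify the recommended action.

CropC: 0.3·531 + 0.7·441 = 468
CropG: 0.3·501 + 0.7·411 = 438
CropE: 0.3·461 + 0.7·411 = 426
CropH: 0.3·511 + 0.7·411 = 441
CropB: 0.3·531 + 0.7·421 = 454
Highest Hurwicz score = 468 → CropC.

CropC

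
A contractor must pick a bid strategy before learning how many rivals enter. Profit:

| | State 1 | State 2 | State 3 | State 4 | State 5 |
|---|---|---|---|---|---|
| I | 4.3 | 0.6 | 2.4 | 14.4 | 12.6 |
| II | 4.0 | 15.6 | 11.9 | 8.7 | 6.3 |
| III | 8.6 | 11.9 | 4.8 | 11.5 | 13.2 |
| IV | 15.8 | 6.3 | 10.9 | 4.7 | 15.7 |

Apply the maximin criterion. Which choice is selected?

Row minima: I=0.6, II=4.0, III=4.8, IV=4.7
Best worst-case = 4.8 → III.

III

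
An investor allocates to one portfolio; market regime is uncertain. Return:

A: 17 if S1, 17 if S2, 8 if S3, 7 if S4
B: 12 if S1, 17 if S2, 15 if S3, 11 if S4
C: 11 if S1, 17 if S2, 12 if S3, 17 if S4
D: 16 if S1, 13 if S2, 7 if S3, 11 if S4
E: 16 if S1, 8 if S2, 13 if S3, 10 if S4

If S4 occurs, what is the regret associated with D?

6

Best payoff under S4 is 17.
Regret = 17 − 11 = 6.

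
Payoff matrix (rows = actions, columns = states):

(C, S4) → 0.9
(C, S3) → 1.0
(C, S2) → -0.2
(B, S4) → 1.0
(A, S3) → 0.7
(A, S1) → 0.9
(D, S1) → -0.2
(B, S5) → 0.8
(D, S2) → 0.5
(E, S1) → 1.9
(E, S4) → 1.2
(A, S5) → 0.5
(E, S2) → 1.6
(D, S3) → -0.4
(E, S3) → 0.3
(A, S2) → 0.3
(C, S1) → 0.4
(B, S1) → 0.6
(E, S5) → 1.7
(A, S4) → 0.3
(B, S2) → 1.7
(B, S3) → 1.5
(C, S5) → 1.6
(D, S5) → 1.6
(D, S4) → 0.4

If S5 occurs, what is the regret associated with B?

0.9

Best payoff under S5 is 1.7.
Regret = 1.7 − 0.8 = 0.9.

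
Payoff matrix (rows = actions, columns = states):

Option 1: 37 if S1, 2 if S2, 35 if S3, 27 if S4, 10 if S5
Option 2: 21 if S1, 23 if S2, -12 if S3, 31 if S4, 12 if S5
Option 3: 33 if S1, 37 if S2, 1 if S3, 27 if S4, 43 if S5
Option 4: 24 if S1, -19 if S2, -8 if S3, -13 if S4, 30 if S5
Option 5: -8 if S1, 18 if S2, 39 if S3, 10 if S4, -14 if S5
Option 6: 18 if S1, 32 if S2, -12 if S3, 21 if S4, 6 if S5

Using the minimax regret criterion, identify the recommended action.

Column bests: S1=37, S2=37, S3=39, S4=31, S5=43.
Option 1 regrets: 0, 35, 4, 4, 33 → max 35
Option 2 regrets: 16, 14, 51, 0, 31 → max 51
Option 3 regrets: 4, 0, 38, 4, 0 → max 38
Option 4 regrets: 13, 56, 47, 44, 13 → max 56
Option 5 regrets: 45, 19, 0, 21, 57 → max 57
Option 6 regrets: 19, 5, 51, 10, 37 → max 51
Smallest max regret = 35 → Option 1.

Option 1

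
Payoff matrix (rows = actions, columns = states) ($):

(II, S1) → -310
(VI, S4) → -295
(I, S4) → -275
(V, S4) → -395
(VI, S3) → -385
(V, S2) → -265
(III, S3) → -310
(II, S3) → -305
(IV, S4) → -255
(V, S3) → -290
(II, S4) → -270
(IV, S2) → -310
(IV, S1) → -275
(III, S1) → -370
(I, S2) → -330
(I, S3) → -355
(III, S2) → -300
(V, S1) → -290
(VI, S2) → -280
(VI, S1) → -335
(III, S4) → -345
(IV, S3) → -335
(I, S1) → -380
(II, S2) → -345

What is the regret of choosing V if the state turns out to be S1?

15

Best payoff under S1 is -275.
Regret = -275 − (-290) = 15.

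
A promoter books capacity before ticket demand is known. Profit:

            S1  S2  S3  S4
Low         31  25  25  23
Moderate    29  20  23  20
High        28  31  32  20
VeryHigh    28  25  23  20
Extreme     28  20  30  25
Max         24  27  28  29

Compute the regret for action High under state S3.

0

Best payoff under S3 is 32.
Regret = 32 − 32 = 0.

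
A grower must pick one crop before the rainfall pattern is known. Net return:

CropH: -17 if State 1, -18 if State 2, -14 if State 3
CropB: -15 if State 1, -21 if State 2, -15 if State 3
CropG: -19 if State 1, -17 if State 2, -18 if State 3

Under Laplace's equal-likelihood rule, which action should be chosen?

Row averages: CropH=-49/3, CropB=-17, CropG=-18
Highest average = -49/3 → CropH.

CropH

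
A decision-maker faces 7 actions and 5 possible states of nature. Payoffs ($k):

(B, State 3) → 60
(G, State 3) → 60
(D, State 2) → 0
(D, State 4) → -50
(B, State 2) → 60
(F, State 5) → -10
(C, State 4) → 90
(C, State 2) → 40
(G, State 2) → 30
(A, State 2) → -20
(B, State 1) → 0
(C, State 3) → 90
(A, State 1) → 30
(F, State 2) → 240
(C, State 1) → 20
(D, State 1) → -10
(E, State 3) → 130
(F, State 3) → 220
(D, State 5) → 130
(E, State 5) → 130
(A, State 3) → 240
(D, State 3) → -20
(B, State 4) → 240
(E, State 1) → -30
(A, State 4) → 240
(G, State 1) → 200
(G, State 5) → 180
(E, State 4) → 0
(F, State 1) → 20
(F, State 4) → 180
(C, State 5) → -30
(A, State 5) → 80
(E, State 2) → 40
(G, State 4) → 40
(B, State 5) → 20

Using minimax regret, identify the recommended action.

F

Column bests: State 1=200, State 2=240, State 3=240, State 4=240, State 5=180.
A regrets: 170, 260, 0, 0, 100 → max 260
B regrets: 200, 180, 180, 0, 160 → max 200
C regrets: 180, 200, 150, 150, 210 → max 210
D regrets: 210, 240, 260, 290, 50 → max 290
E regrets: 230, 200, 110, 240, 50 → max 240
F regrets: 180, 0, 20, 60, 190 → max 190
G regrets: 0, 210, 180, 200, 0 → max 210
Smallest max regret = 190 → F.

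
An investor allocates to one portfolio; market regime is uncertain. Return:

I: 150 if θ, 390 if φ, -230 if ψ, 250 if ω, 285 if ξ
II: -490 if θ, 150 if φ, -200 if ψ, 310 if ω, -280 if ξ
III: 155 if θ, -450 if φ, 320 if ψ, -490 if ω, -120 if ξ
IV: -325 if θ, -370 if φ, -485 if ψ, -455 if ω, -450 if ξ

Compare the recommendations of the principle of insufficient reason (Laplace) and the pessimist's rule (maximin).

laplace → I; maximin → I (agree)

Row averages: I=169, II=-102, III=-117, IV=-417
Highest average = 169 → I.
Row minima: I=-230, II=-490, III=-490, IV=-485
Best worst-case = -230 → I.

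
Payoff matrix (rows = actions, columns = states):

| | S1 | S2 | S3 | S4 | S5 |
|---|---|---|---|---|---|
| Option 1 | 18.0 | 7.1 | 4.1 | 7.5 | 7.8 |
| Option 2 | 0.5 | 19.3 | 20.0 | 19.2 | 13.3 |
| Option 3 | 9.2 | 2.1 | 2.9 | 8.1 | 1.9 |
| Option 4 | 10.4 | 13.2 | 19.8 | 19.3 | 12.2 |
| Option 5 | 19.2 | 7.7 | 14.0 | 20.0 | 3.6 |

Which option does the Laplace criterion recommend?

Row averages: Option 1=8.9, Option 2=14.46, Option 3=4.84, Option 4=14.98, Option 5=12.9
Highest average = 14.98 → Option 4.

Option 4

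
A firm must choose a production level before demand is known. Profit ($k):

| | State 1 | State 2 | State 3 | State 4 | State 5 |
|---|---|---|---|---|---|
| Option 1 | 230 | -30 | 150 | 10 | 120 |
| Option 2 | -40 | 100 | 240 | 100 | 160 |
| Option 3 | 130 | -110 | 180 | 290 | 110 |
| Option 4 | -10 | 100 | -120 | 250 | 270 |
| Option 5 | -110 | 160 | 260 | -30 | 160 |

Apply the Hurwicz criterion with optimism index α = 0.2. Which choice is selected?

Option 1: 0.2·230 + 0.8·(-30) = 22
Option 2: 0.2·240 + 0.8·(-40) = 16
Option 3: 0.2·290 + 0.8·(-110) = -30
Option 4: 0.2·270 + 0.8·(-120) = -42
Option 5: 0.2·260 + 0.8·(-110) = -36
Highest Hurwicz score = 22 → Option 1.

Option 1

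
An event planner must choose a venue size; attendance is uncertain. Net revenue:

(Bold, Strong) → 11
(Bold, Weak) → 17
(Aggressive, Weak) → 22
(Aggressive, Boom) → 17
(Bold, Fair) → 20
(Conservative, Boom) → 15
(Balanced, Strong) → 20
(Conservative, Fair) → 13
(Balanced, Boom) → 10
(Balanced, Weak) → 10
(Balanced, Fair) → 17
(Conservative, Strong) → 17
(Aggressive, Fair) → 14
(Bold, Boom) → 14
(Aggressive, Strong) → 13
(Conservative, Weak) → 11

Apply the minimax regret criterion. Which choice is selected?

Aggressive

Column bests: Weak=22, Fair=20, Strong=20, Boom=17.
Conservative regrets: 11, 7, 3, 2 → max 11
Balanced regrets: 12, 3, 0, 7 → max 12
Aggressive regrets: 0, 6, 7, 0 → max 7
Bold regrets: 5, 0, 9, 3 → max 9
Smallest max regret = 7 → Aggressive.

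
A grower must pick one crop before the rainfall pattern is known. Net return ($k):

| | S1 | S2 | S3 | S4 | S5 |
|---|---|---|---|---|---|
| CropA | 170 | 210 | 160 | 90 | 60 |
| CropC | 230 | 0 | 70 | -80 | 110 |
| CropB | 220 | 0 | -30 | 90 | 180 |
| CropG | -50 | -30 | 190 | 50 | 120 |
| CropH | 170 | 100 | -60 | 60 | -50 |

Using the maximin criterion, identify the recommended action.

CropA

Row minima: CropA=60, CropC=-80, CropB=-30, CropG=-50, CropH=-60
Best worst-case = 60 → CropA.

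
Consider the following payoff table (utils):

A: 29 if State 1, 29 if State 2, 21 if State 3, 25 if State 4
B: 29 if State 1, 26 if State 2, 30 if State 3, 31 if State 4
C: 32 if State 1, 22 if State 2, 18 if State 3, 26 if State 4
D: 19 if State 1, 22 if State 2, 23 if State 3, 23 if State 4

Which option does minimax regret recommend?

Column bests: State 1=32, State 2=29, State 3=30, State 4=31.
A regrets: 3, 0, 9, 6 → max 9
B regrets: 3, 3, 0, 0 → max 3
C regrets: 0, 7, 12, 5 → max 12
D regrets: 13, 7, 7, 8 → max 13
Smallest max regret = 3 → B.

B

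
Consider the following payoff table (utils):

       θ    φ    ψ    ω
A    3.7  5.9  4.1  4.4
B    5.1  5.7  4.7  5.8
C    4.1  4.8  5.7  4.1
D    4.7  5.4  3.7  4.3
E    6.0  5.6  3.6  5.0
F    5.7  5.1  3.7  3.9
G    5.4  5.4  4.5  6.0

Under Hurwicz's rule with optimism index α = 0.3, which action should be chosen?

A: 0.3·5.9 + 0.7·3.7 = 4.36
B: 0.3·5.8 + 0.7·4.7 = 5.03
C: 0.3·5.7 + 0.7·4.1 = 4.58
D: 0.3·5.4 + 0.7·3.7 = 4.21
E: 0.3·6.0 + 0.7·3.6 = 4.32
F: 0.3·5.7 + 0.7·3.7 = 4.3
G: 0.3·6.0 + 0.7·4.5 = 4.95
Highest Hurwicz score = 5.03 → B.

B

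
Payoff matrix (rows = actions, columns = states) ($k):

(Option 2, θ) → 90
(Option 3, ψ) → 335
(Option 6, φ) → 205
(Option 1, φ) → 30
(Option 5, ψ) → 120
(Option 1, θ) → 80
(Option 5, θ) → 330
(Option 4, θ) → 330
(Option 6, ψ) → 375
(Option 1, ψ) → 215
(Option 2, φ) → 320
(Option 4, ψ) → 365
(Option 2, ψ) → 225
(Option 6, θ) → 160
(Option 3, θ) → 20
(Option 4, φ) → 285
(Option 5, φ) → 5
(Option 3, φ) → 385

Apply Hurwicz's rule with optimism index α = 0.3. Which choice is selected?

Option 1: 0.3·215 + 0.7·30 = 85.5
Option 2: 0.3·320 + 0.7·90 = 159
Option 3: 0.3·385 + 0.7·20 = 129.5
Option 4: 0.3·365 + 0.7·285 = 309
Option 5: 0.3·330 + 0.7·5 = 102.5
Option 6: 0.3·375 + 0.7·160 = 224.5
Highest Hurwicz score = 309 → Option 4.

Option 4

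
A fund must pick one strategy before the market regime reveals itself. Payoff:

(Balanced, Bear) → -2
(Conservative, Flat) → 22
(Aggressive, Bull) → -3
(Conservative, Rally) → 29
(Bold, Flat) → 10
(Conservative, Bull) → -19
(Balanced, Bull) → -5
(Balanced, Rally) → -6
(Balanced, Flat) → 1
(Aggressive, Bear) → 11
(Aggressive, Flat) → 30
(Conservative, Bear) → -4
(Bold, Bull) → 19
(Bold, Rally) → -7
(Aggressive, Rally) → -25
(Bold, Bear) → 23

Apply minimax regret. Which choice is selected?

Column bests: Bear=23, Flat=30, Bull=19, Rally=29.
Conservative regrets: 27, 8, 38, 0 → max 38
Balanced regrets: 25, 29, 24, 35 → max 35
Aggressive regrets: 12, 0, 22, 54 → max 54
Bold regrets: 0, 20, 0, 36 → max 36
Smallest max regret = 35 → Balanced.

Balanced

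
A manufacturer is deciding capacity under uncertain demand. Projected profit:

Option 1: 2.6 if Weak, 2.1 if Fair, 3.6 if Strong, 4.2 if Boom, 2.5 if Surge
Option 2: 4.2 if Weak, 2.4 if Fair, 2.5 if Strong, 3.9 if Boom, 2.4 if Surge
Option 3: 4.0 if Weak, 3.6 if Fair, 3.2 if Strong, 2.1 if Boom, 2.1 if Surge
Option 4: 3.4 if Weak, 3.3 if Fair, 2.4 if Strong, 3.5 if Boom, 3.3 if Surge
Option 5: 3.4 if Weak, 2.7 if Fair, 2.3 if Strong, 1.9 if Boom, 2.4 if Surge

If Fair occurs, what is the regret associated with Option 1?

Best payoff under Fair is 3.6.
Regret = 3.6 − 2.1 = 1.5.

1.5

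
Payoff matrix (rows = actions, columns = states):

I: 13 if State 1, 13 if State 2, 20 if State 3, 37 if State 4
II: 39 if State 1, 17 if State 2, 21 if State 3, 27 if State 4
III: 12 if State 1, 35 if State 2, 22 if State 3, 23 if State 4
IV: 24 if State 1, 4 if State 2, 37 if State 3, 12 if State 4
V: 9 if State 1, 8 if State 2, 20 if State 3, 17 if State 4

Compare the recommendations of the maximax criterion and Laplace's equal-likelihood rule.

maximax → II; laplace → II (agree)

Row maxima: I=37, II=39, III=35, IV=37, V=20
Best best-case = 39 → II.
Row averages: I=20.75, II=26, III=23, IV=19.25, V=13.5
Highest average = 26 → II.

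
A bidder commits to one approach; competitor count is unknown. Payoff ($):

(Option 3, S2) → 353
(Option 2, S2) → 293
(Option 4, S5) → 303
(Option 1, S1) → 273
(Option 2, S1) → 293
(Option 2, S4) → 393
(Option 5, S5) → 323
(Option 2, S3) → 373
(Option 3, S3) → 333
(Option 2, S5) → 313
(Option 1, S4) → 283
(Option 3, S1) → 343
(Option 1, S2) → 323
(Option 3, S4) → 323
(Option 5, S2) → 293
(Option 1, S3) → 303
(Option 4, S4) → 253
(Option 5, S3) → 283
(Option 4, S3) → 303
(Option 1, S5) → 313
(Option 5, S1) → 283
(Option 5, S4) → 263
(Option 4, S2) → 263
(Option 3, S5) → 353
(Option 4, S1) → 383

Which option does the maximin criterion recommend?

Row minima: Option 1=273, Option 2=293, Option 3=323, Option 4=253, Option 5=263
Best worst-case = 323 → Option 3.

Option 3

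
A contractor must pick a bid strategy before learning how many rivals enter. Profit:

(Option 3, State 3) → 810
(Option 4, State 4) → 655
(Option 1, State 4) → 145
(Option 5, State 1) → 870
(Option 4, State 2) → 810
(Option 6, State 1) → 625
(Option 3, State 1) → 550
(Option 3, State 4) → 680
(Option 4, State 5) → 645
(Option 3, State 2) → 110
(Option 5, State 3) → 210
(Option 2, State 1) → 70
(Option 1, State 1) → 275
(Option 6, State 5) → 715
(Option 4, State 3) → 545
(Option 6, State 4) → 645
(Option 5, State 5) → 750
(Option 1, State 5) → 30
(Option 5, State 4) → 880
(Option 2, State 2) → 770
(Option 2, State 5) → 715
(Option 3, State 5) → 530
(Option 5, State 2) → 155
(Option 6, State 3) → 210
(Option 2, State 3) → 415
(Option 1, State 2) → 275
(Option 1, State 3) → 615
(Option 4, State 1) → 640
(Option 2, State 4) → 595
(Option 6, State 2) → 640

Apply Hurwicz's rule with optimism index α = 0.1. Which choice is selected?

Option 1: 0.1·615 + 0.9·30 = 88.5
Option 2: 0.1·770 + 0.9·70 = 140
Option 3: 0.1·810 + 0.9·110 = 180
Option 4: 0.1·810 + 0.9·545 = 571.5
Option 5: 0.1·880 + 0.9·155 = 227.5
Option 6: 0.1·715 + 0.9·210 = 260.5
Highest Hurwicz score = 571.5 → Option 4.

Option 4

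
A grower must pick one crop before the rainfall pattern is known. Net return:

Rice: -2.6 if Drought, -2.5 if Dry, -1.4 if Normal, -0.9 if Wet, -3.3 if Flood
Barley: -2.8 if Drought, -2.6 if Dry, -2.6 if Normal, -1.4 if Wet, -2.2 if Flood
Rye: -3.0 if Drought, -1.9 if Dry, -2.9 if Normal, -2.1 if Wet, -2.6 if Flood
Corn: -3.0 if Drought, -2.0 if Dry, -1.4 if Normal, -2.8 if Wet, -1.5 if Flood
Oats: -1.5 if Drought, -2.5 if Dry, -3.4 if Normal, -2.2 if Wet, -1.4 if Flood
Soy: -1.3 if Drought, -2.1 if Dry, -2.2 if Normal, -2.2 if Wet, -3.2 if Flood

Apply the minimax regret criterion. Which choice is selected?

Column bests: Drought=-1.3, Dry=-1.9, Normal=-1.4, Wet=-0.9, Flood=-1.4.
Rice regrets: 1.3, 0.6, 0.0, 0.0, 1.9 → max 1.9
Barley regrets: 1.5, 0.7, 1.2, 0.5, 0.8 → max 1.5
Rye regrets: 1.7, 0.0, 1.5, 1.2, 1.2 → max 1.7
Corn regrets: 1.7, 0.1, 0.0, 1.9, 0.1 → max 1.9
Oats regrets: 0.2, 0.6, 2.0, 1.3, 0.0 → max 2.0
Soy regrets: 0.0, 0.2, 0.8, 1.3, 1.8 → max 1.8
Smallest max regret = 1.5 → Barley.

Barley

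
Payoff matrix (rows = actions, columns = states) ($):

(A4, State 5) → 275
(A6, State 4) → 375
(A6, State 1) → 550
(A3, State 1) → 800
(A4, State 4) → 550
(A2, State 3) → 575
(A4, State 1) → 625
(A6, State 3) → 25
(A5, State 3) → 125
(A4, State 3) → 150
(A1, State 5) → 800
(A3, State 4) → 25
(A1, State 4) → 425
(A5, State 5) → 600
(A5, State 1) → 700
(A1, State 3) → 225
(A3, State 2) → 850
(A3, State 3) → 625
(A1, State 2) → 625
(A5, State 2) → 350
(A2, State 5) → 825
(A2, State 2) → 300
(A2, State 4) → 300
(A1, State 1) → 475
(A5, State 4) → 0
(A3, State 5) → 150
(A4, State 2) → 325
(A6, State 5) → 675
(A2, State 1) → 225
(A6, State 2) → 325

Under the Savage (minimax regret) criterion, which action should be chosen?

A1

Column bests: State 1=800, State 2=850, State 3=625, State 4=550, State 5=825.
A1 regrets: 325, 225, 400, 125, 25 → max 400
A2 regrets: 575, 550, 50, 250, 0 → max 575
A3 regrets: 0, 0, 0, 525, 675 → max 675
A4 regrets: 175, 525, 475, 0, 550 → max 550
A5 regrets: 100, 500, 500, 550, 225 → max 550
A6 regrets: 250, 525, 600, 175, 150 → max 600
Smallest max regret = 400 → A1.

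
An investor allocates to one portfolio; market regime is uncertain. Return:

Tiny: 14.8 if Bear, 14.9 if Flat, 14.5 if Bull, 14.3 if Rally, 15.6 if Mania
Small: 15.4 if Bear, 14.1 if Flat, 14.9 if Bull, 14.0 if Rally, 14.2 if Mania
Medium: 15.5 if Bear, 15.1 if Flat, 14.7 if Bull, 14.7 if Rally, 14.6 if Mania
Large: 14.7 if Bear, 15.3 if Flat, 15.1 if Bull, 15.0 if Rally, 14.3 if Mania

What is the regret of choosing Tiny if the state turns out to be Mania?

Best payoff under Mania is 15.6.
Regret = 15.6 − 15.6 = 0.0.

0.0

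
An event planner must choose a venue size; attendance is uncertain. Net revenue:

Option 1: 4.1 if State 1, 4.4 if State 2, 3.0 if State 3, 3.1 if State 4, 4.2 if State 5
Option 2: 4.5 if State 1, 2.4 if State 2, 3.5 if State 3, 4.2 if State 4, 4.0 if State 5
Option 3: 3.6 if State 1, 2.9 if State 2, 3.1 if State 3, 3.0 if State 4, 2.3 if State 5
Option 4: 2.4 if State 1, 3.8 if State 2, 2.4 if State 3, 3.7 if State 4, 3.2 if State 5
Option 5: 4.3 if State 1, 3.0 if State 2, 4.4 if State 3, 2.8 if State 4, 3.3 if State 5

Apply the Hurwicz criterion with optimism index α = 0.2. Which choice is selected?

Option 1

Option 1: 0.2·4.4 + 0.8·3.0 = 3.28
Option 2: 0.2·4.5 + 0.8·2.4 = 2.82
Option 3: 0.2·3.6 + 0.8·2.3 = 2.56
Option 4: 0.2·3.8 + 0.8·2.4 = 2.68
Option 5: 0.2·4.4 + 0.8·2.8 = 3.12
Highest Hurwicz score = 3.28 → Option 1.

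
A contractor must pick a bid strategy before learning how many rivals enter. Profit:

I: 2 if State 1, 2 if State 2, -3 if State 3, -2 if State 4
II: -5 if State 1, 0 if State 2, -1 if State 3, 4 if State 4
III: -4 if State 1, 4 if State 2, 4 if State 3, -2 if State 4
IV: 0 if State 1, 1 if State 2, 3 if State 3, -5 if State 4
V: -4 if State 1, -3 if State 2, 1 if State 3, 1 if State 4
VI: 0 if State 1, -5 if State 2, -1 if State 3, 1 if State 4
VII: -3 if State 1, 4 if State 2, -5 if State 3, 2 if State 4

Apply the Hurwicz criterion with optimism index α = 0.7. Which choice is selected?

I: 0.7·2 + 0.3·(-3) = 0.5
II: 0.7·4 + 0.3·(-5) = 1.3
III: 0.7·4 + 0.3·(-4) = 1.6
IV: 0.7·3 + 0.3·(-5) = 0.6
V: 0.7·1 + 0.3·(-4) = -0.5
VI: 0.7·1 + 0.3·(-5) = -0.8
VII: 0.7·4 + 0.3·(-5) = 1.3
Highest Hurwicz score = 1.6 → III.

III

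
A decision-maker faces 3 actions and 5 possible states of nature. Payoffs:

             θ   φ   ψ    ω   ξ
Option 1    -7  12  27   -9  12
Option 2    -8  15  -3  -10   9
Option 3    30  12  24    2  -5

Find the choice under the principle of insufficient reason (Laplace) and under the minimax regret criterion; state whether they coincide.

Row averages: Option 1=7, Option 2=0.6, Option 3=12.6
Highest average = 12.6 → Option 3.
Column bests: θ=30, φ=15, ψ=27, ω=2, ξ=12.
Option 1 regrets: 37, 3, 0, 11, 0 → max 37
Option 2 regrets: 38, 0, 30, 12, 3 → max 38
Option 3 regrets: 0, 3, 3, 0, 17 → max 17
Smallest max regret = 17 → Option 3.

laplace → Option 3; minimax regret → Option 3 (agree)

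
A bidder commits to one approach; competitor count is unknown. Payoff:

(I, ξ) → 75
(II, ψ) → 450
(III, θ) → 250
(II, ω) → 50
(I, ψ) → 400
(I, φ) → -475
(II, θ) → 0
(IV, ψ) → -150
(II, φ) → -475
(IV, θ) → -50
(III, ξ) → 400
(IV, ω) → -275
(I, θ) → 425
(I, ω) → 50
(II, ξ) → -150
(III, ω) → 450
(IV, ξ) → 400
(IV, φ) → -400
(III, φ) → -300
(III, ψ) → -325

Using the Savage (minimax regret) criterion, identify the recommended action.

I

Column bests: θ=425, φ=-300, ψ=450, ω=450, ξ=400.
I regrets: 0, 175, 50, 400, 325 → max 400
II regrets: 425, 175, 0, 400, 550 → max 550
III regrets: 175, 0, 775, 0, 0 → max 775
IV regrets: 475, 100, 600, 725, 0 → max 725
Smallest max regret = 400 → I.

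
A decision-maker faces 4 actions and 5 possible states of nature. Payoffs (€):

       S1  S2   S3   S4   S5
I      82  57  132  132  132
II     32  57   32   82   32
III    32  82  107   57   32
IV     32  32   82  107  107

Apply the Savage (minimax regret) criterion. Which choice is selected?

Column bests: S1=82, S2=82, S3=132, S4=132, S5=132.
I regrets: 0, 25, 0, 0, 0 → max 25
II regrets: 50, 25, 100, 50, 100 → max 100
III regrets: 50, 0, 25, 75, 100 → max 100
IV regrets: 50, 50, 50, 25, 25 → max 50
Smallest max regret = 25 → I.

I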